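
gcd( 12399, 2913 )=3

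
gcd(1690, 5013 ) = 1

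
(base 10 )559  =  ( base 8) 1057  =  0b1000101111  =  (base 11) 469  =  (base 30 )IJ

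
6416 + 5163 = 11579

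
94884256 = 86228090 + 8656166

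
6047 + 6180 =12227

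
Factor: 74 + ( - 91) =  - 17^1 = - 17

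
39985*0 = 0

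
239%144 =95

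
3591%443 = 47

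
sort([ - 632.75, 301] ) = [ - 632.75,301]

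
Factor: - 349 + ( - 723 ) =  - 2^4*67^1  =  - 1072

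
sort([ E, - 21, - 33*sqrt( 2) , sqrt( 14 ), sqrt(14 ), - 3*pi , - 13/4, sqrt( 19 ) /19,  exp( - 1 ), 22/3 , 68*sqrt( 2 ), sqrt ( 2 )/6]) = [ - 33*sqrt(2), - 21,  -  3 * pi , - 13/4,sqrt( 19 )/19 , sqrt( 2 )/6 , exp( - 1 ), E, sqrt( 14 ),sqrt (14 ), 22/3, 68*sqrt( 2 ) ] 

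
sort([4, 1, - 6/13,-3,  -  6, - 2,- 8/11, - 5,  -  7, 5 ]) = [ - 7,-6, - 5, - 3, - 2, - 8/11, - 6/13, 1, 4, 5] 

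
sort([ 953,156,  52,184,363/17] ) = [ 363/17,52,156,184,953 ] 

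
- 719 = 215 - 934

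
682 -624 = 58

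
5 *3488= 17440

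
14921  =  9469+5452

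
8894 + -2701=6193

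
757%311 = 135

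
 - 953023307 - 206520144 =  - 1159543451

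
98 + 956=1054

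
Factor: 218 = 2^1*109^1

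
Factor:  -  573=-3^1*191^1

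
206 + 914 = 1120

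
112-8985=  - 8873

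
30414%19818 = 10596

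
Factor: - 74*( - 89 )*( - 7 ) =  - 2^1*7^1*37^1*89^1= - 46102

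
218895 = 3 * 72965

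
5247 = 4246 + 1001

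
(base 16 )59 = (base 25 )3e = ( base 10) 89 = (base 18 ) 4h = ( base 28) 35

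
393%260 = 133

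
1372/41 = 33+19/41 = 33.46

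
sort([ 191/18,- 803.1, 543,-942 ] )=[ -942, -803.1, 191/18, 543] 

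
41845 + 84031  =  125876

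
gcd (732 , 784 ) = 4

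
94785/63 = 31595/21 = 1504.52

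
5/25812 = 5/25812 = 0.00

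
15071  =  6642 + 8429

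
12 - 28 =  - 16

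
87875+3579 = 91454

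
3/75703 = 3/75703 = 0.00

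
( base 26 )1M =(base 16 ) 30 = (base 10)48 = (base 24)20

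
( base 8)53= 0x2B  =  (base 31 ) 1C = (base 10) 43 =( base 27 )1g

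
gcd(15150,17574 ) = 606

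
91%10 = 1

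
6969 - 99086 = -92117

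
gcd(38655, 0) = 38655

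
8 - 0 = 8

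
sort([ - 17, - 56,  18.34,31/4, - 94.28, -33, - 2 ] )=[-94.28, - 56, - 33, - 17, - 2,31/4,  18.34]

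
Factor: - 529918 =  -2^1*264959^1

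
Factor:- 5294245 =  - 5^1*11^1*96259^1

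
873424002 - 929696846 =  - 56272844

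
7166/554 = 12 + 259/277= 12.94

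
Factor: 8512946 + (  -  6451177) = 71^2 * 409^1 = 2061769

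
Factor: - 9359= - 7^2*191^1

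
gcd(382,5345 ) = 1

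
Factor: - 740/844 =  - 185/211 = - 5^1*37^1*211^( - 1 )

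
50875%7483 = 5977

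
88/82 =44/41=1.07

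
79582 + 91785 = 171367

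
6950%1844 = 1418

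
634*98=62132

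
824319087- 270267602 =554051485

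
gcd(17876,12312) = 4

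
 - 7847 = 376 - 8223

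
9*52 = 468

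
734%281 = 172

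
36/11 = 3 + 3/11=3.27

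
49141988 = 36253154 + 12888834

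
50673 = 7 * 7239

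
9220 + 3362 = 12582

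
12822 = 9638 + 3184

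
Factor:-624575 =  -5^2*7^1*43^1*83^1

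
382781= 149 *2569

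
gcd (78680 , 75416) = 8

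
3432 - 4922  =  -1490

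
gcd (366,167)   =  1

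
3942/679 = 3942/679 = 5.81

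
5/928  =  5/928= 0.01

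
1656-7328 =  - 5672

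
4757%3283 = 1474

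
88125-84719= 3406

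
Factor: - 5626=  - 2^1*29^1*97^1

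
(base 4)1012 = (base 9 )77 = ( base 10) 70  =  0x46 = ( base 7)130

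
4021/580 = 4021/580 = 6.93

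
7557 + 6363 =13920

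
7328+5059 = 12387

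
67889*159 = 10794351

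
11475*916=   10511100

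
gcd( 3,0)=3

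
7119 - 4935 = 2184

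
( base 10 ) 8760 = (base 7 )34353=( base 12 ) 50a0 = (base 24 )f50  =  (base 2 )10001000111000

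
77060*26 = 2003560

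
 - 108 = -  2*54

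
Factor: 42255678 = 2^1*3^1*79^1*239^1*373^1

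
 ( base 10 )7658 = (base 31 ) 7u1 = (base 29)932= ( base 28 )9le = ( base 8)16752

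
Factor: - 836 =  - 2^2*11^1*19^1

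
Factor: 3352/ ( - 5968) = -2^( - 1)*373^( - 1)*419^1 = -419/746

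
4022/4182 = 2011/2091 = 0.96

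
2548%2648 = 2548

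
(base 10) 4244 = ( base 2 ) 1000010010100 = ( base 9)5735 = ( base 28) 5BG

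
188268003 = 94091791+94176212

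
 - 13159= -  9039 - 4120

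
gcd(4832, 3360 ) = 32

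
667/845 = 667/845=0.79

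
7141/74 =193/2 = 96.50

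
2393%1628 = 765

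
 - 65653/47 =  - 65653/47 = -1396.87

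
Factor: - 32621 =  - 32621^1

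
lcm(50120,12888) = 451080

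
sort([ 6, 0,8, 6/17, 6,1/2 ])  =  [ 0, 6/17, 1/2, 6, 6,8 ]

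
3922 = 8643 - 4721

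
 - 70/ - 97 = 70/97 = 0.72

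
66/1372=33/686  =  0.05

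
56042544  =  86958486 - 30915942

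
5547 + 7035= 12582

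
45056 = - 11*( - 4096 )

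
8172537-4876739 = 3295798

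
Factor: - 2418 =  - 2^1*3^1*13^1* 31^1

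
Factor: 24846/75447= 2^1*3^( - 1 )*41^1*83^( - 1 )= 82/249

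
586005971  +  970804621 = 1556810592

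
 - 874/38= - 23= - 23.00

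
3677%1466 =745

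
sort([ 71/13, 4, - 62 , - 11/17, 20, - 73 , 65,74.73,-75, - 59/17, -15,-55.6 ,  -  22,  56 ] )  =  [ - 75, - 73, - 62, - 55.6 , - 22, - 15, - 59/17, - 11/17,4,71/13, 20,56,  65,74.73] 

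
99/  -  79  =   - 99/79 = -1.25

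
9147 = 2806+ 6341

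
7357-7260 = 97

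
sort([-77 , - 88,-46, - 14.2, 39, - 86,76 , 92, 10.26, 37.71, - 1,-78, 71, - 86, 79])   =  [ - 88, - 86, -86,  -  78, - 77,- 46, - 14.2, - 1, 10.26, 37.71, 39,71, 76, 79,92]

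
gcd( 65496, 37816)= 8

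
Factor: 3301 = 3301^1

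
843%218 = 189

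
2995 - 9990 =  - 6995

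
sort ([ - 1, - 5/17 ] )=[ - 1,- 5/17]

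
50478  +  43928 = 94406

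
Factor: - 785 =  - 5^1*157^1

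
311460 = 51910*6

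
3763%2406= 1357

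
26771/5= 5354 + 1/5 = 5354.20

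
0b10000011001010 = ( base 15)2749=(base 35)6tt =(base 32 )86A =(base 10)8394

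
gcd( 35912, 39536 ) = 8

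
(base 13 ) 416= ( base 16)2b7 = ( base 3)221202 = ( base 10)695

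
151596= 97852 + 53744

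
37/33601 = 37/33601  =  0.00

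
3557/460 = 7 + 337/460 =7.73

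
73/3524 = 73/3524  =  0.02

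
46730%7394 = 2366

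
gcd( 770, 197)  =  1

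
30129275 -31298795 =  - 1169520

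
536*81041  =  43437976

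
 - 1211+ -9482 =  -10693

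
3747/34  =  3747/34 =110.21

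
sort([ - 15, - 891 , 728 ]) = [ - 891, - 15,728]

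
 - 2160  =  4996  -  7156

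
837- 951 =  - 114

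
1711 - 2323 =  -612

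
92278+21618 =113896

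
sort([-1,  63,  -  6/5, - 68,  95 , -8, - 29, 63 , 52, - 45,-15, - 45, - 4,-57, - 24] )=[-68, - 57,-45,-45,  -  29,-24,  -  15, - 8,-4, - 6/5, - 1,52, 63, 63,95 ] 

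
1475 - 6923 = -5448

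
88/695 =88/695= 0.13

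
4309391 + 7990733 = 12300124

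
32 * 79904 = 2556928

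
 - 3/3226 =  - 3/3226  =  -  0.00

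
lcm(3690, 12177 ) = 121770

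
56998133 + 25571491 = 82569624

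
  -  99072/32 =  - 3096 = - 3096.00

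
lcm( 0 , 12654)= 0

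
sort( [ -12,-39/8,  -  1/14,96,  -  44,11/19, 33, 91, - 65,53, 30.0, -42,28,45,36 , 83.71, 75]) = [ - 65, - 44,  -  42, - 12, - 39/8, - 1/14,11/19, 28  ,  30.0,33,36,  45, 53,75, 83.71,91,96 ]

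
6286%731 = 438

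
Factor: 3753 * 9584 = 35968752 = 2^4*3^3*139^1*599^1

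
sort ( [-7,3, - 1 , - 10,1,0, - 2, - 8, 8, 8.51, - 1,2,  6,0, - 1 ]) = [ - 10 , - 8, - 7, -2,-1 ,-1, - 1,0, 0,1, 2,3, 6, 8,8.51]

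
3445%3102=343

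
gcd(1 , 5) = 1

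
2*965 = 1930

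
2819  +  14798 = 17617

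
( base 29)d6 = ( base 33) BK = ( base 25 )f8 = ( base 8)577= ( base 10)383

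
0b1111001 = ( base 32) 3P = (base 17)72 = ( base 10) 121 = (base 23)56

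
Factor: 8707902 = 2^1*3^1*7^1*207331^1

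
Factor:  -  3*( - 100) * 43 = 12900 = 2^2 * 3^1*5^2*43^1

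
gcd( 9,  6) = 3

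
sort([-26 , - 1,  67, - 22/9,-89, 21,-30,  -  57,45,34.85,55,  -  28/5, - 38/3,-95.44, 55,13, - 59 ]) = [ - 95.44, - 89, - 59, - 57, - 30,-26 ,  -  38/3,  -  28/5, - 22/9, - 1, 13 , 21, 34.85, 45, 55,55, 67]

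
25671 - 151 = 25520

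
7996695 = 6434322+1562373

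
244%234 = 10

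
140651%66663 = 7325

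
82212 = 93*884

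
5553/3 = 1851 = 1851.00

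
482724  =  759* 636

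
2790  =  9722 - 6932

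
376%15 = 1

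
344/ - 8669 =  - 344/8669 = - 0.04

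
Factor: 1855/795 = 3^( - 1 )*7^1 = 7/3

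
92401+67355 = 159756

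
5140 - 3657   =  1483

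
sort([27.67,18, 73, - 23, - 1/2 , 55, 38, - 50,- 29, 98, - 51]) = [ - 51,-50, - 29,-23,-1/2, 18, 27.67,  38, 55, 73 , 98] 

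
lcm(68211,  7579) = 68211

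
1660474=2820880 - 1160406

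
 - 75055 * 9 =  - 675495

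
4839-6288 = -1449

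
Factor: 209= 11^1*19^1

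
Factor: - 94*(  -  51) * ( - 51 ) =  - 2^1* 3^2 * 17^2*47^1 =- 244494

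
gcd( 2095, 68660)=5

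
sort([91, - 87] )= [-87, 91]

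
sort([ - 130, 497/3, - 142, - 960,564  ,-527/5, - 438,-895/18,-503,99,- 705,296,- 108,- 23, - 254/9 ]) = [ - 960,-705, - 503, - 438, - 142,-130, - 108, - 527/5, - 895/18, - 254/9, - 23, 99,497/3,296,564 ] 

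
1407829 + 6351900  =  7759729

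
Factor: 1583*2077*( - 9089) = -31^1*61^1*67^1*149^1*1583^1 = - 29883641299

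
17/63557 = 17/63557 = 0.00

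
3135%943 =306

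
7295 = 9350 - 2055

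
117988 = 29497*4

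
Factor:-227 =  - 227^1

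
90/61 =1+29/61 = 1.48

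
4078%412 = 370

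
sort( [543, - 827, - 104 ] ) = [-827,-104, 543 ] 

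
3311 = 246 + 3065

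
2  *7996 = 15992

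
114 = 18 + 96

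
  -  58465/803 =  - 73 + 14/73 = - 72.81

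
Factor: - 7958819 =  - 11^1*723529^1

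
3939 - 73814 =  - 69875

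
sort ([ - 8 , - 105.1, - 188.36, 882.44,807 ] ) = [ - 188.36, - 105.1, - 8,807,882.44]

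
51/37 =51/37 =1.38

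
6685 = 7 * 955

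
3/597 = 1/199  =  0.01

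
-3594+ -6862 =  - 10456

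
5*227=1135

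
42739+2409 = 45148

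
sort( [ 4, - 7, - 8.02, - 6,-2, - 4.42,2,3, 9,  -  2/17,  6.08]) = [ - 8.02 , - 7, - 6, -4.42,  -  2, - 2/17,2,3,  4, 6.08, 9]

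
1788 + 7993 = 9781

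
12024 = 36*334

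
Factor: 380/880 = 19/44 = 2^(-2)*11^( -1)*19^1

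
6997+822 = 7819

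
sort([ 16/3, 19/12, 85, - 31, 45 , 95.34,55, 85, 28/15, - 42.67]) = [ - 42.67 , - 31, 19/12, 28/15,16/3, 45 , 55,85, 85, 95.34 ]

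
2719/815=3 + 274/815 = 3.34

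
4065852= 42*96806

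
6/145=6/145 = 0.04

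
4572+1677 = 6249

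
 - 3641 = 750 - 4391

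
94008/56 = 1678 + 5/7 = 1678.71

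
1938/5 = 387 + 3/5 = 387.60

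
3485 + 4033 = 7518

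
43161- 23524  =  19637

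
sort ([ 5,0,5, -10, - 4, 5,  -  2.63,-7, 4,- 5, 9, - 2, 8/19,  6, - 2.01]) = [- 10, - 7, - 5 ,- 4, - 2.63, - 2.01,-2,0,  8/19, 4, 5, 5,5,6, 9 ] 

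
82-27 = 55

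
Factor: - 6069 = - 3^1 * 7^1 * 17^2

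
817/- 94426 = -817/94426  =  -0.01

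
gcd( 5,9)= 1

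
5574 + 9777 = 15351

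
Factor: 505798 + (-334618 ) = 2^2 * 3^3 * 5^1*317^1 = 171180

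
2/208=1/104= 0.01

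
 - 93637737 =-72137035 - 21500702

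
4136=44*94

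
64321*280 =18009880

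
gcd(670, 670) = 670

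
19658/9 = 19658/9 = 2184.22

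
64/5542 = 32/2771 = 0.01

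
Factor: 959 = 7^1 * 137^1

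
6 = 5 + 1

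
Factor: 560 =2^4*5^1*7^1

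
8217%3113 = 1991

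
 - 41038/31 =-1324 + 6/31 = - 1323.81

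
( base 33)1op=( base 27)2GG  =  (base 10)1906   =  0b11101110010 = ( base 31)1UF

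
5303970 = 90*58933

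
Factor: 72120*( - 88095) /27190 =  - 635341140/2719 = -  2^2*3^2*5^1 * 7^1*601^1*839^1*2719^( - 1 )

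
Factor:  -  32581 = -31^1*1051^1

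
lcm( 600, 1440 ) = 7200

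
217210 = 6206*35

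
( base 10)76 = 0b1001100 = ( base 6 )204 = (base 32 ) 2c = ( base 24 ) 34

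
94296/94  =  47148/47  =  1003.15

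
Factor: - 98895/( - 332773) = 3^1 * 5^1 * 7^( - 1)*19^1*137^( - 1) = 285/959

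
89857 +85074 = 174931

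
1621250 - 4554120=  - 2932870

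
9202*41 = 377282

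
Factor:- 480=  - 2^5*3^1*5^1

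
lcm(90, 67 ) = 6030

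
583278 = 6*97213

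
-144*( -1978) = 284832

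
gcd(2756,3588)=52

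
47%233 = 47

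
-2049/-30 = 68 + 3/10 = 68.30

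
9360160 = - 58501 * ( - 160 )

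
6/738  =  1/123  =  0.01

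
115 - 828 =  - 713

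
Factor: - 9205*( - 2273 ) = 20922965 = 5^1*7^1*263^1*2273^1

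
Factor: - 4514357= - 4514357^1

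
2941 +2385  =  5326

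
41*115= 4715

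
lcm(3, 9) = 9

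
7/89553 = 7/89553 = 0.00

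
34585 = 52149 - 17564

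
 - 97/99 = -97/99=- 0.98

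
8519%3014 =2491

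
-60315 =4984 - 65299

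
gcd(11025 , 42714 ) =63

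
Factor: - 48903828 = -2^2*3^1*4075319^1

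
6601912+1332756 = 7934668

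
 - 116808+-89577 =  - 206385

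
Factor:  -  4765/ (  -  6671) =5^1 * 7^(-1)=   5/7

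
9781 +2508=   12289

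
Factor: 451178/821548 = 67/122 =2^( - 1) * 61^(  -  1)*67^1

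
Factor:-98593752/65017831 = - 2^3* 3^1*37^1*111029^1*65017831^(  -  1)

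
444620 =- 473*( - 940)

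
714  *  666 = 475524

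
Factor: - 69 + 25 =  - 44 = - 2^2*11^1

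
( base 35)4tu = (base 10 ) 5945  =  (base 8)13471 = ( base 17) 139c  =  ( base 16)1739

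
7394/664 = 11 + 45/332 = 11.14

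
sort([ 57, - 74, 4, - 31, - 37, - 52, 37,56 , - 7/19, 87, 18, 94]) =[ - 74, - 52, - 37,-31, - 7/19, 4, 18, 37, 56, 57, 87, 94]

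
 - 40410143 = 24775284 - 65185427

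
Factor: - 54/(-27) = 2  =  2^1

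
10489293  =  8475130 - -2014163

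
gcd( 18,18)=18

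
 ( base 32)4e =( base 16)8E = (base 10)142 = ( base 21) 6G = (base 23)64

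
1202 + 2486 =3688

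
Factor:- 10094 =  - 2^1*7^2* 103^1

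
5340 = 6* 890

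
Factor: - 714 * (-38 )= 27132=2^2*3^1 *7^1*17^1*19^1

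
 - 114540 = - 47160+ - 67380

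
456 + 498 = 954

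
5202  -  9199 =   -  3997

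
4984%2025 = 934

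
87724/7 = 12532 = 12532.00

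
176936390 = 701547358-524610968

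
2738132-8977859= - 6239727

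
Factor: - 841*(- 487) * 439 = 29^2*439^1*487^1 = 179799913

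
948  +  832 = 1780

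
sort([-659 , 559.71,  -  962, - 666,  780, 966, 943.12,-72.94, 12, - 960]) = [ - 962, - 960, - 666, - 659, - 72.94 , 12, 559.71, 780 , 943.12,966]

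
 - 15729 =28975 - 44704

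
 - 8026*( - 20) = 160520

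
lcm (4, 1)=4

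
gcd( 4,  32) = 4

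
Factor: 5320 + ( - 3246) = 2^1*17^1 * 61^1 = 2074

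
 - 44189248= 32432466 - 76621714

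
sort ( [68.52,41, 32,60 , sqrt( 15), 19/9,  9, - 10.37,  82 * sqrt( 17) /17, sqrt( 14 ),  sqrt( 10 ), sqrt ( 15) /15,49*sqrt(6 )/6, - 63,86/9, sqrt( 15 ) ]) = [ - 63,-10.37, sqrt( 15 ) /15 , 19/9, sqrt( 10),  sqrt( 14 ), sqrt( 15), sqrt(15), 9,86/9 , 82*sqrt( 17 )/17, 49*sqrt( 6) /6,  32, 41,60, 68.52 ]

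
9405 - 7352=2053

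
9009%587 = 204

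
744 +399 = 1143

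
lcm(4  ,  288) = 288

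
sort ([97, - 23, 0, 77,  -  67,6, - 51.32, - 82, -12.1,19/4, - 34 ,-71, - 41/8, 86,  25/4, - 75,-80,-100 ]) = [ - 100, - 82,- 80,-75, - 71, - 67, - 51.32,-34, - 23, - 12.1, - 41/8, 0, 19/4, 6,25/4, 77, 86,97 ] 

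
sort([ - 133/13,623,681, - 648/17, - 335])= [ - 335,  -  648/17, - 133/13,623, 681] 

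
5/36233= 5/36233 = 0.00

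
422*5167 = 2180474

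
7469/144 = 51+ 125/144  =  51.87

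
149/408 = 149/408 = 0.37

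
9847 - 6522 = 3325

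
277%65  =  17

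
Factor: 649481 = 7^1 *31^1*41^1*73^1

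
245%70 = 35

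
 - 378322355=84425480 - 462747835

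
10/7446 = 5/3723 = 0.00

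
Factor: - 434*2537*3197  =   - 3520082426=- 2^1 *7^1*23^1 *31^1*43^1*59^1*139^1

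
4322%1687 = 948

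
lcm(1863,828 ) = 7452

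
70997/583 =70997/583 = 121.78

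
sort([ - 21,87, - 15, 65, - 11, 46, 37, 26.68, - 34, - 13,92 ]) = [-34, - 21, - 15 , - 13, - 11,26.68, 37,46, 65, 87, 92]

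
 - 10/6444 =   -  5/3222 = - 0.00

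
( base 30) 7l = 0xE7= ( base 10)231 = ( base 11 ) 1A0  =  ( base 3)22120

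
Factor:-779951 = -83^1 * 9397^1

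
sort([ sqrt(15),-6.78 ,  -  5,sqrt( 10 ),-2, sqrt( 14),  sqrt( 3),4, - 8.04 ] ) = [- 8.04, - 6.78,  -  5, - 2, sqrt(3),sqrt( 10), sqrt( 14) , sqrt( 15 ), 4 ] 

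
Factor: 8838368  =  2^5*7^1*11^1*17^1 * 211^1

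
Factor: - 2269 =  - 2269^1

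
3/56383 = 3/56383=0.00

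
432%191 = 50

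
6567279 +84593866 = 91161145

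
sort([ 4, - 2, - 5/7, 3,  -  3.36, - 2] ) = [-3.36,-2, - 2 , - 5/7,3,4]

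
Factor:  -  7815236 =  - 2^2*11^1*13^2*1051^1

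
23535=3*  7845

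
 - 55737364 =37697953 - 93435317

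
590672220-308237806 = 282434414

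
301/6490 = 301/6490 = 0.05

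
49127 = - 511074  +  560201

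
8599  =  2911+5688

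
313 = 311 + 2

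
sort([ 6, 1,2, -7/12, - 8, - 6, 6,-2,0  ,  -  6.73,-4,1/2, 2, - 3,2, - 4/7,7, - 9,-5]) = [ - 9, - 8, - 6.73, - 6, - 5,-4 , - 3, - 2, - 7/12, - 4/7,0,1/2, 1,  2,2, 2, 6, 6,7 ] 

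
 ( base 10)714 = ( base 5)10324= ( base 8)1312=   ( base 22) 1aa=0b1011001010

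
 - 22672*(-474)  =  10746528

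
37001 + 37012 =74013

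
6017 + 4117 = 10134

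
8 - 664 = - 656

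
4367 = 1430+2937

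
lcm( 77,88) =616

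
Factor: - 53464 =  - 2^3*41^1* 163^1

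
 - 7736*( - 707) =5469352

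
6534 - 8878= - 2344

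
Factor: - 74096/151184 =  - 421/859  =  - 421^1 *859^ ( -1 ) 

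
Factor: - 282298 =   -  2^1 * 191^1*739^1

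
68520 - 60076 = 8444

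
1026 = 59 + 967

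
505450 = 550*919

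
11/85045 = 11/85045  =  0.00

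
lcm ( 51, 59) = 3009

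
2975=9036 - 6061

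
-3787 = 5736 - 9523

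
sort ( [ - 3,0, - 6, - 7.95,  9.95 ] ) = [ -7.95,  -  6, - 3,0,  9.95]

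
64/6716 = 16/1679 = 0.01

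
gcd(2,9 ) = 1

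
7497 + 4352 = 11849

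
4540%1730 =1080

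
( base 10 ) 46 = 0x2E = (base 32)1e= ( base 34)1c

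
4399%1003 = 387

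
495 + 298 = 793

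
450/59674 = 225/29837  =  0.01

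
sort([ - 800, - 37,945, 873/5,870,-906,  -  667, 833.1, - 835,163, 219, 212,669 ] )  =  [ - 906 , - 835, - 800, - 667, - 37, 163, 873/5,212,219,669,833.1,870,945 ] 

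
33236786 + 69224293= 102461079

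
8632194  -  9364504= -732310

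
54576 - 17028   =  37548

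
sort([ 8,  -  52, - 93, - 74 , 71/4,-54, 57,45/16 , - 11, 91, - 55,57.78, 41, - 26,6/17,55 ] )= [ - 93, - 74, - 55, - 54, - 52, - 26 , - 11, 6/17, 45/16, 8, 71/4,41, 55, 57, 57.78, 91]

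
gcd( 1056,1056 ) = 1056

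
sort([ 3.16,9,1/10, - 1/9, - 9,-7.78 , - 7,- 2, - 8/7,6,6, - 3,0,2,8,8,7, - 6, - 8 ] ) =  [-9, - 8 , - 7.78, - 7,  -  6 , - 3, -2,  -  8/7 , - 1/9, 0,1/10,2,  3.16,6,6, 7,8,8  ,  9 ]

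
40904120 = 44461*920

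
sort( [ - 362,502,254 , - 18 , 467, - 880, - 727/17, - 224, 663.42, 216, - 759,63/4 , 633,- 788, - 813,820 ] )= [ - 880, - 813, - 788, - 759 , - 362, - 224, - 727/17, - 18,  63/4,216, 254, 467, 502,  633, 663.42, 820 ] 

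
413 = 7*59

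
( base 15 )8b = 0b10000011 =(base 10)131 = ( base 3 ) 11212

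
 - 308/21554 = -1 + 10623/10777 = - 0.01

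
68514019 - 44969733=23544286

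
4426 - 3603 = 823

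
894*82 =73308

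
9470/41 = 230 + 40/41 = 230.98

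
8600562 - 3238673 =5361889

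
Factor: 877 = 877^1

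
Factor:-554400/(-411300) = 616/457  =  2^3*7^1*11^1*457^( - 1)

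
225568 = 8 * 28196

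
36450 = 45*810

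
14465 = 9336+5129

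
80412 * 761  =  61193532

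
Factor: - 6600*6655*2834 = - 124477782000 = -2^4*3^1 * 5^3*11^4*13^1*109^1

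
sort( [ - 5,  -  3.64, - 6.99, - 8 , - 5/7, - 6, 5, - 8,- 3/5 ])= [ - 8, - 8, - 6.99, - 6 , - 5,  -  3.64,  -  5/7,-3/5,5] 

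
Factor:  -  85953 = -3^1  *7^1*4093^1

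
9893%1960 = 93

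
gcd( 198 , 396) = 198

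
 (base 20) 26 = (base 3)1201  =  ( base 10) 46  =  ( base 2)101110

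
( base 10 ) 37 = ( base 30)17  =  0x25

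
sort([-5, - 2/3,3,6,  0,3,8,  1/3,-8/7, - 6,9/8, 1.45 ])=[ - 6,-5,  -  8/7 ,-2/3,0,1/3, 9/8, 1.45,3,  3, 6,8 ]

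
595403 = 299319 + 296084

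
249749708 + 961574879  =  1211324587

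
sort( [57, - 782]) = [-782,57]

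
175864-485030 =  - 309166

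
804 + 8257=9061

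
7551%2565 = 2421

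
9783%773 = 507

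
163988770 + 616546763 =780535533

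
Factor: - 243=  - 3^5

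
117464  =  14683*8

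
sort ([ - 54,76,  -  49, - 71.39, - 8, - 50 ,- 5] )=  [ - 71.39  , - 54 ,  -  50, - 49,-8, - 5,76]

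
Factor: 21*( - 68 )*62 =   -  88536=- 2^3*3^1*7^1*17^1*31^1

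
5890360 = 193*30520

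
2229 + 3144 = 5373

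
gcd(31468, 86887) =1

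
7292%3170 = 952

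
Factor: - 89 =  - 89^1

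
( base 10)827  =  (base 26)15L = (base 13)4B8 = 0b1100111011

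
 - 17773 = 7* ( - 2539)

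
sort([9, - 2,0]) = [ - 2,  0,9]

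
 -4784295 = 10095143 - 14879438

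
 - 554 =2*( - 277 ) 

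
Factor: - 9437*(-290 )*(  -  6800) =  - 2^5*5^3* 17^1*29^1*9437^1 = - 18609764000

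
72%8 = 0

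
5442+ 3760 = 9202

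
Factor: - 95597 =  - 95597^1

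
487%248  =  239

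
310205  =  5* 62041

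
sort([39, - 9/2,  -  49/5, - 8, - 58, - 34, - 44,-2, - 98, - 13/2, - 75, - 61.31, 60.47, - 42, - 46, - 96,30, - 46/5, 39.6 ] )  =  [- 98,- 96, -75, - 61.31  , - 58, - 46, - 44, - 42, - 34, - 49/5 ,  -  46/5, - 8, - 13/2, - 9/2, - 2  ,  30, 39, 39.6, 60.47]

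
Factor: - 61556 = -2^2*11^1*1399^1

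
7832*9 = 70488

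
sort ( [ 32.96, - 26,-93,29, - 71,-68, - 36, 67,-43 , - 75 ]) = [ - 93,-75,- 71, - 68, -43,  -  36, -26 , 29,32.96,67 ]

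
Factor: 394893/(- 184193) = -3^2*17^1*29^1*47^( - 1)*89^1 * 3919^(-1 )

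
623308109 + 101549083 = 724857192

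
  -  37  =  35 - 72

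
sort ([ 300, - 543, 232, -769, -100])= [ - 769,- 543, - 100, 232 , 300]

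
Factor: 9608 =2^3*1201^1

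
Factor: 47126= 2^1*23563^1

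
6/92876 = 3/46438 = 0.00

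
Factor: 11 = 11^1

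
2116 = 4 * 529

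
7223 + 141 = 7364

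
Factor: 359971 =83^1*4337^1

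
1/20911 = 1/20911 = 0.00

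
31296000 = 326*96000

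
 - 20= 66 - 86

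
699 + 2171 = 2870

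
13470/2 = 6735 = 6735.00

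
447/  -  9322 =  -447/9322 = -0.05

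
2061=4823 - 2762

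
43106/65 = 663 + 11/65=663.17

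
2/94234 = 1/47117 = 0.00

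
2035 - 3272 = -1237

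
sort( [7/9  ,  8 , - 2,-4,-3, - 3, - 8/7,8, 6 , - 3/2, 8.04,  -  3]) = [ - 4 , - 3,-3,-3, - 2,-3/2,-8/7, 7/9, 6 , 8,8,8.04]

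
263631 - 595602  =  -331971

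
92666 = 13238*7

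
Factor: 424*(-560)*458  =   - 108747520 =- 2^8*5^1*7^1*53^1*229^1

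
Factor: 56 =2^3*7^1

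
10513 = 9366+1147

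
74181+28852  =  103033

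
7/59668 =1/8524 = 0.00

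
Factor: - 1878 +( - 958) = - 2^2 * 709^1 = - 2836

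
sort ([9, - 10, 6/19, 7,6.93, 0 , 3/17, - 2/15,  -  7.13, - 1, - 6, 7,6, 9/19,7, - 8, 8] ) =[ - 10, - 8, - 7.13, - 6, - 1,-2/15,0, 3/17, 6/19,  9/19, 6, 6.93, 7, 7, 7,8, 9]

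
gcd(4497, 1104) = 3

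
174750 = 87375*2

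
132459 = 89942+42517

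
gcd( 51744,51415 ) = 7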